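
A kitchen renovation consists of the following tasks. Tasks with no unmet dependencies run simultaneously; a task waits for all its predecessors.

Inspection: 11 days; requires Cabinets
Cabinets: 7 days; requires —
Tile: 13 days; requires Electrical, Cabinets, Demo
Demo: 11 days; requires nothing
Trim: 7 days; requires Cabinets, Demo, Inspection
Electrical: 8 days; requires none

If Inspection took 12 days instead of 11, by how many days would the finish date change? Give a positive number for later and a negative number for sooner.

1

Critical path before the change: Cabinets→Inspection→Trim = 7+11+7 = 25 giving 25 days.
Inspection lies on that path, so at 12 days the path becomes 26 days.
No other chain overtakes it, so the finish is 26 days.
Change in finish: 26 − 25 = +1 days.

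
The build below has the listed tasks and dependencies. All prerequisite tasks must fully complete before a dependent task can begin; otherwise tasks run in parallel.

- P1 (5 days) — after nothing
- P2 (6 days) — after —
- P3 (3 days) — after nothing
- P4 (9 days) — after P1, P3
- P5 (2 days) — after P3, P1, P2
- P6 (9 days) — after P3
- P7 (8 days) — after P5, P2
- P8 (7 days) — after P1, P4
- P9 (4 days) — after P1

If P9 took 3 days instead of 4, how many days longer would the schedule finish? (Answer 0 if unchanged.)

0

Actual critical path: P1→P4→P8 = 5+9+7 = 21 ⇒ 21 days.
P9 is off the critical path — its longest chain is 9 days, giving 12 of slack.
The critical path is still P1→P4→P8; finish is now 21 days.
Change in finish: 21 − 21 = +0 days.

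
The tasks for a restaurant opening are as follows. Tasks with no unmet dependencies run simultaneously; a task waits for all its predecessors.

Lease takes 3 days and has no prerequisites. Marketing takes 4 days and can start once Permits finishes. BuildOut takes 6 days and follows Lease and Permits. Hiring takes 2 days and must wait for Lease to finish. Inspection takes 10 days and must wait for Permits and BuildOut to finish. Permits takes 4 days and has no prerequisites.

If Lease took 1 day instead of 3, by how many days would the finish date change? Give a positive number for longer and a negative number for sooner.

Baseline: Permits→BuildOut→Inspection = 4+6+10 = 20 → 20 days.
Lease is off the critical path — its longest chain is 19 days, giving 1 of slack.
The critical path is still Permits→BuildOut→Inspection; finish is now 20 days.
Change in finish: 20 − 20 = +0 days.

0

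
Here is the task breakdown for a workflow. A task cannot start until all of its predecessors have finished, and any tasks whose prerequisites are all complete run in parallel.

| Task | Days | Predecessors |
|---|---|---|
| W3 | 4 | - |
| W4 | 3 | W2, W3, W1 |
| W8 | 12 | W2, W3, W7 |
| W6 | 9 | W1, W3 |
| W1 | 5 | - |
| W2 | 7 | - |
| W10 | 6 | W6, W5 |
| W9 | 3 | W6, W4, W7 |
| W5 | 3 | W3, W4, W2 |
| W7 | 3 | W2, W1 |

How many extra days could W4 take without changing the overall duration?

Critical path: W2→W7→W8 = 7+3+12 = 22, so the finish is 22 days.
The longest chain containing W4 totals 19 days.
Float = 22 − 19 = 3.

3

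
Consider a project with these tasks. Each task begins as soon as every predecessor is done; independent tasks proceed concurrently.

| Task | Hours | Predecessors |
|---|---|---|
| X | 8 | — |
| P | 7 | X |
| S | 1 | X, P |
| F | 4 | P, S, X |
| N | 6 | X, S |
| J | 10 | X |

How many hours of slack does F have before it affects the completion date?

2

Critical path: X→P→S→N = 8+7+1+6 = 22, so the finish is 22 hours.
The longest chain containing F totals 20 hours.
Float = 22 − 20 = 2.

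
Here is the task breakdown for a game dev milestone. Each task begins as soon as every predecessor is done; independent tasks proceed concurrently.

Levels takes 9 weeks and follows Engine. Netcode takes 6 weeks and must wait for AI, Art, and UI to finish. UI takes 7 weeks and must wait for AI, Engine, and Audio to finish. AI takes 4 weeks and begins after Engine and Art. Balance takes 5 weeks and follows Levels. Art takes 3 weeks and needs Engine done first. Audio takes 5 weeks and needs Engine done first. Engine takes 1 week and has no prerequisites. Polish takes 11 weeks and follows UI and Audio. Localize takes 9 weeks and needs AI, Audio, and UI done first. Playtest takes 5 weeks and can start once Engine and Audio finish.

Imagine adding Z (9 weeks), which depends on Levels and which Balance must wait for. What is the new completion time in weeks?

26

Originally the project takes 26 weeks.
With Z inserted, Balance now waits for max(Levels, Z).
New critical path: Engine→Art→AI→UI→Polish = 1+3+4+7+11 = 26 ⇒ 26 weeks.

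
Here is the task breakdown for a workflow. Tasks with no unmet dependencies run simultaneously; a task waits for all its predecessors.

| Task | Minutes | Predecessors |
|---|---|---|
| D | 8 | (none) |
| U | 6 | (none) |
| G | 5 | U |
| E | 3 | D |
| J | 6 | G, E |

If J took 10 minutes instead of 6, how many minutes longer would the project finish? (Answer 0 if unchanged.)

4

Actual critical path: D→E→J = 8+3+6 = 17 ⇒ 17 minutes.
J is on the critical path; changing it to 10 makes that path 21 minutes.
No other chain overtakes it, so the finish is 21 minutes.
Change in finish: 21 − 17 = +4 minutes.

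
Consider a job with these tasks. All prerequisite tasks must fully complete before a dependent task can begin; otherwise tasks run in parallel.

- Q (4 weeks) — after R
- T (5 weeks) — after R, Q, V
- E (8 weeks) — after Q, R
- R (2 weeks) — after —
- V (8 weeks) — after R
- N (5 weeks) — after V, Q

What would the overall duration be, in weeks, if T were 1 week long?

As given, the longest chain is R→V→T = 2+8+5 = 15, so the finish is 15 weeks.
Since T is critical, the -4 change carries straight to that chain (now 11 weeks).
New critical path: R→V→N = 2+8+5 = 15 ⇒ 15 weeks.

15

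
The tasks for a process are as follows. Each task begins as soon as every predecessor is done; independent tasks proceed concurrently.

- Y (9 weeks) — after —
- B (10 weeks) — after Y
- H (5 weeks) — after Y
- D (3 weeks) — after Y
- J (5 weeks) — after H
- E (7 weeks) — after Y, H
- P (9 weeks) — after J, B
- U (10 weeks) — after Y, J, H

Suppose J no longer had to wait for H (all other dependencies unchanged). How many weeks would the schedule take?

With the dependency in place, Y→H→J→U = 9+5+5+10 = 29 sets the finish at 29 weeks.
Without H→J, J's earliest start moves from 14 to 0.
The longest chain is now Y→B→P = 9+10+9 = 28, so the schedule takes 28 weeks.

28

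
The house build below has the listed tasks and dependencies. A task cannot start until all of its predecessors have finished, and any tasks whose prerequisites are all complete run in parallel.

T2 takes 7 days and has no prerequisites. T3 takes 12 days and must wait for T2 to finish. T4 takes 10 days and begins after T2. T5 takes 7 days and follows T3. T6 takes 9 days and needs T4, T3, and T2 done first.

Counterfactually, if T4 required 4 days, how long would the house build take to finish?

As given, the longest chain is T2→T3→T6 = 7+12+9 = 28, so the finish is 28 days.
T4 has 2 days of float (longest path through it is 26).
The critical path is still T2→T3→T6; finish is now 28 days.

28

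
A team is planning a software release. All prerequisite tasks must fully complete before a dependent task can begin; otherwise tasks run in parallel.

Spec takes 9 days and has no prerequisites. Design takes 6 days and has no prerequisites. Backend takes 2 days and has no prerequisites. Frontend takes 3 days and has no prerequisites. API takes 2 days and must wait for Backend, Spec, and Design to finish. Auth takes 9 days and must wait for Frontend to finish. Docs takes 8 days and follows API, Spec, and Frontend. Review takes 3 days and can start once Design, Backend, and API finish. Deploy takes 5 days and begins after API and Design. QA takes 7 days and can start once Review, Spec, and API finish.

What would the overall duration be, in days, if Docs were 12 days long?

23

The binding path is Spec→API→Review→QA = 9+2+3+7 = 21; finish at 21 days.
Docs is off the critical path — its longest chain is 19 days, giving 2 of slack.
Now Spec→API→Docs = 9+2+12 = 23 is longest, so the finish becomes 23 days.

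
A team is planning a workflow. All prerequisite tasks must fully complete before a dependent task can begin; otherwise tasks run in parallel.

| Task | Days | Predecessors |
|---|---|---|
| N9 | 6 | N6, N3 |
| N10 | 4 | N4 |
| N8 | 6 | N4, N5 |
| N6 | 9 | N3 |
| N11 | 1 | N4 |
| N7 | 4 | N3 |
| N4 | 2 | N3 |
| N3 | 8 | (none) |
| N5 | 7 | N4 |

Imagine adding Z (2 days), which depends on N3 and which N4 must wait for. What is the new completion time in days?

25

Originally the project takes 23 days.
With Z inserted, N4 now waits for max(N3, Z).
New critical path: N3→Z→N4→N5→N8 = 8+2+2+7+6 = 25 ⇒ 25 days.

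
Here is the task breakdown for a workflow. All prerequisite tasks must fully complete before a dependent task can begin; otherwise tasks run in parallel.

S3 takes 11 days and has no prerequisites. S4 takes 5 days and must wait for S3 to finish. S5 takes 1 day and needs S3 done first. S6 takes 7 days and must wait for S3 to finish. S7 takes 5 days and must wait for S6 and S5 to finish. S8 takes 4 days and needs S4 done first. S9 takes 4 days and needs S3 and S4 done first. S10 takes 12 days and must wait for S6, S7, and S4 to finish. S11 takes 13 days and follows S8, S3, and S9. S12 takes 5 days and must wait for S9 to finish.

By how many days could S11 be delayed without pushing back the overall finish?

2

The longest chain is S3→S6→S7→S10 = 11+7+5+12 = 35; overall finish 35 days.
S11 finishes as early as 33 and must finish by 35.
So S11 can slip 35 − 33 = 2 days.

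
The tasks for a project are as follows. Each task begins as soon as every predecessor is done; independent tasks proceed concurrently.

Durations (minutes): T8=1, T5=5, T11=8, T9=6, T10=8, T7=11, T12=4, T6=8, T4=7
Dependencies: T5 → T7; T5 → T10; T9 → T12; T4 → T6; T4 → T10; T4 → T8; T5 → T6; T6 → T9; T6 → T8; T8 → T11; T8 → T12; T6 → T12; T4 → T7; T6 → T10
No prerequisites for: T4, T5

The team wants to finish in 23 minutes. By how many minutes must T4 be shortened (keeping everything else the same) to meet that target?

2

Current finish: 25 minutes; target: 23.
T4 is on every critical path, so each minute cut from T4 cuts the finish by one (this holds down to a finish of 23).
Need 25 − 23 = 2 minutes off T4 → T4 becomes 5 minutes, finish becomes 23.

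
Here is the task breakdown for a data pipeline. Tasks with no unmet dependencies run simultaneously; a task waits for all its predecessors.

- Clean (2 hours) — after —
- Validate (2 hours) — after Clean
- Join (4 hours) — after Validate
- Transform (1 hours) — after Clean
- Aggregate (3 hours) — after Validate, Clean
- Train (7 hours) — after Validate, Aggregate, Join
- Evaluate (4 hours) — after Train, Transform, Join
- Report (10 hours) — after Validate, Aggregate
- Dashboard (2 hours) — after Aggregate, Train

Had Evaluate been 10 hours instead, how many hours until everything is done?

25

Critical path before the change: Clean→Validate→Join→Train→Evaluate = 2+2+4+7+4 = 19 giving 19 hours.
Evaluate lies on that path, so at 10 hours the path becomes 25 hours.
No other chain overtakes it, so the finish is 25 hours.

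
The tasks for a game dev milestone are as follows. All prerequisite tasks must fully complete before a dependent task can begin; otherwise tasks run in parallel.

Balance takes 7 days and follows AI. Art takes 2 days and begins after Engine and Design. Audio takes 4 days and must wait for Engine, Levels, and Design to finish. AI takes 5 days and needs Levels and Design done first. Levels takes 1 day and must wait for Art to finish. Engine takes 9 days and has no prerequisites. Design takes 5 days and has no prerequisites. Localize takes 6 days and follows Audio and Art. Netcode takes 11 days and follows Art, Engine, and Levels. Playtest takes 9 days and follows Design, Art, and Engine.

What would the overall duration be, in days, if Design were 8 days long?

Critical path before the change: Engine→Art→Levels→AI→Balance = 9+2+1+5+7 = 24 giving 24 days.
Design has 4 days of float (longest path through it is 20).
No other chain overtakes it, so the finish is 24 days.

24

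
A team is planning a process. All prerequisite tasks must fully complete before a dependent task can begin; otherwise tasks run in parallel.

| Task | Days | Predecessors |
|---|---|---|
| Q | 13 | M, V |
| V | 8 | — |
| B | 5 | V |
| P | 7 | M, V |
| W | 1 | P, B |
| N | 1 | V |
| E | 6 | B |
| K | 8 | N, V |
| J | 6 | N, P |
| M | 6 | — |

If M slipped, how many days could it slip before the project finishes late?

The longest chain is V→P→J = 8+7+6 = 21; overall finish 21 days.
Longest path through M: 19 days (earliest finish 6, latest finish 8).
Slack of M = 2 − 0 = 2 days.

2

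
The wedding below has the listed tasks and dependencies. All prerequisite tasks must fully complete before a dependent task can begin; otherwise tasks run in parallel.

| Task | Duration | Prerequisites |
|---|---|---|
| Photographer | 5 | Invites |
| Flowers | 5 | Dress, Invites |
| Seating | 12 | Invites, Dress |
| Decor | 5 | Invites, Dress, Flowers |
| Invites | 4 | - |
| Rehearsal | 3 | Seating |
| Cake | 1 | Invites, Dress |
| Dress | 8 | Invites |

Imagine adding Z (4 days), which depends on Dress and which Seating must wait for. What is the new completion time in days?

Originally the job takes 27 days.
With Z inserted, Seating now waits for max(Invites, Dress, Z).
New critical path: Invites→Dress→Z→Seating→Rehearsal = 4+8+4+12+3 = 31 ⇒ 31 days.

31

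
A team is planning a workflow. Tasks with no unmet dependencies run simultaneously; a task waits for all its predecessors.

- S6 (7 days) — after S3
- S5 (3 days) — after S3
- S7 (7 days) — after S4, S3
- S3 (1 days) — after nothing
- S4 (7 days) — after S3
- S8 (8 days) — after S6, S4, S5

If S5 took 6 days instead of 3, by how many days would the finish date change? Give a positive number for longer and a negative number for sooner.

0

The binding path is S3→S4→S8 = 1+7+8 = 16; finish at 16 days.
The longest path through S5 is only 12 days, so S5 has float 4.
That remains the longest chain; total 16 days.
Change in finish: 16 − 16 = +0 days.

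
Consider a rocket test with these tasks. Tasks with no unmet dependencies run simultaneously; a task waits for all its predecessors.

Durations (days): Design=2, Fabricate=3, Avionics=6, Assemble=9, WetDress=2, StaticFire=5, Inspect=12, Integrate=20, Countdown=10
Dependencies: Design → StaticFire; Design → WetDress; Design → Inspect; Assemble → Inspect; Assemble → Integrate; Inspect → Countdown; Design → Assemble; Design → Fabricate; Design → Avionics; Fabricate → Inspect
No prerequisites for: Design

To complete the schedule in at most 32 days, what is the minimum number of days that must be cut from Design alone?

1

Current finish: 33 days; target: 32.
Design is on every critical path, so each day cut from Design cuts the finish by one (this holds down to a finish of 32).
Need 33 − 32 = 1 day off Design → Design becomes 1 day, finish becomes 32.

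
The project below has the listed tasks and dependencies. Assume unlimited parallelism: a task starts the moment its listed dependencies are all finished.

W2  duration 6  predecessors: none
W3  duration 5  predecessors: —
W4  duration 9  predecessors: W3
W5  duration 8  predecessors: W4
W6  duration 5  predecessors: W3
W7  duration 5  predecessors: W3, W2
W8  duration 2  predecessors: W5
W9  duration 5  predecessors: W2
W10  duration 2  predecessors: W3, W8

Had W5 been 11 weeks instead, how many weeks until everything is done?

29

As given, the longest chain is W3→W4→W5→W8→W10 = 5+9+8+2+2 = 26, so the finish is 26 weeks.
W5 is on the critical path; changing it to 11 makes that path 29 weeks.
That remains the longest chain; total 29 weeks.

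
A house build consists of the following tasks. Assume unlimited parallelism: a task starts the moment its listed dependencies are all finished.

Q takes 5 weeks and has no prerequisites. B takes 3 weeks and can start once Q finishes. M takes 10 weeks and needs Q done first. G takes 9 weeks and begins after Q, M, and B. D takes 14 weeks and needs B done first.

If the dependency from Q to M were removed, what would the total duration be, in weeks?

With the dependency in place, Q→M→G = 5+10+9 = 24 sets the finish at 24 weeks.
Without Q→M, M's earliest start moves from 5 to 0.
After: Q→B→D = 5+3+14 = 22 → 22 weeks.

22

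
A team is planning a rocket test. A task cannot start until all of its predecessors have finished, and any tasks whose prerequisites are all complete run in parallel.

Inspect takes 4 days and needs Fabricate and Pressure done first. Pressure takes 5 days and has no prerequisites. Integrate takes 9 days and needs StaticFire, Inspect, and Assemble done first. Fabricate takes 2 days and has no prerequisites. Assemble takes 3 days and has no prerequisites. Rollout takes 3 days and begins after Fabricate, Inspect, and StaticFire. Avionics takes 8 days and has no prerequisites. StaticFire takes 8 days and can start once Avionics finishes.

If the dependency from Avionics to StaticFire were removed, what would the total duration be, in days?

18

Original critical path: Avionics→StaticFire→Integrate = 8+8+9 = 25 ⇒ 25 days.
Without Avionics→StaticFire, StaticFire's earliest start moves from 8 to 0.
The longest chain is now Pressure→Inspect→Integrate = 5+4+9 = 18, so the job takes 18 days.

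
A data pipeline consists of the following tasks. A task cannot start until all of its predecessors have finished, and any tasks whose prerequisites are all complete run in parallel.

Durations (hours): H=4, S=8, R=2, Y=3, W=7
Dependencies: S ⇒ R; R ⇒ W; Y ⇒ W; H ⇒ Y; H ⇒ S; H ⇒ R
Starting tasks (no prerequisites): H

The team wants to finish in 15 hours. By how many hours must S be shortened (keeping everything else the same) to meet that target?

Current finish: 21 hours; target: 15.
S is on every critical path, so each hour cut from S cuts the finish by one (this holds down to a finish of 14).
Need 21 − 15 = 6 hours off S → S becomes 2 hours, finish becomes 15.

6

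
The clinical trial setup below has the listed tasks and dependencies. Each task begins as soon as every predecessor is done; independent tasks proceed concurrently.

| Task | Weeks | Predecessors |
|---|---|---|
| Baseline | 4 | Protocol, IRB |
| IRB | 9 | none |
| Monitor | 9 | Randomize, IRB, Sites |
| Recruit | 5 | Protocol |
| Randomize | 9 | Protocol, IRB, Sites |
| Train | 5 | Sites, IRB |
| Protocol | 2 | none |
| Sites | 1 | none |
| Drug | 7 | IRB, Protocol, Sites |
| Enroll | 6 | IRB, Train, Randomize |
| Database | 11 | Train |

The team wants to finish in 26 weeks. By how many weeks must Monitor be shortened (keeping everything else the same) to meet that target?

1

Current finish: 27 weeks; target: 26.
Monitor is on every critical path, so each week cut from Monitor cuts the finish by one (this holds down to a finish of 25).
Need 27 − 26 = 1 week off Monitor → Monitor becomes 8 weeks, finish becomes 26.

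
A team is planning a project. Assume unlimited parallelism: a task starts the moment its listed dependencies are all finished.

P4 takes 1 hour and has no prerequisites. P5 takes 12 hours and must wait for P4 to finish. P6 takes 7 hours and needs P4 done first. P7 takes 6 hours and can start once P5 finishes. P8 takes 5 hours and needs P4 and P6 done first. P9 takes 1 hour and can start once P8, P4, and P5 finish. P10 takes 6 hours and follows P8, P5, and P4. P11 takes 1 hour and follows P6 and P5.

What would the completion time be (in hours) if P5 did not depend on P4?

19

Before: longest chain P4→P5→P7 = 1+12+6 = 19, finish 19.
Without P4→P5, P5's earliest start moves from 1 to 0.
After: P4→P6→P8→P10 = 1+7+5+6 = 19 → 19 hours.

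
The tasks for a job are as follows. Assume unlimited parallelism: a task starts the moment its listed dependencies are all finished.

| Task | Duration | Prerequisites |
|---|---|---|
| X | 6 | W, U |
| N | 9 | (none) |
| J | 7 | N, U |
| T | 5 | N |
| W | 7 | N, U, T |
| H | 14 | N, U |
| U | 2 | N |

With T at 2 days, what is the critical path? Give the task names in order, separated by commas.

N, U, H

Critical path before the change: N→T→W→X = 9+5+7+6 = 27 giving 27 days.
Since T is critical, the -3 change carries straight to that chain (now 24 days).
The binding chain switches to N→U→H = 9+2+14 = 25; finish 25 days.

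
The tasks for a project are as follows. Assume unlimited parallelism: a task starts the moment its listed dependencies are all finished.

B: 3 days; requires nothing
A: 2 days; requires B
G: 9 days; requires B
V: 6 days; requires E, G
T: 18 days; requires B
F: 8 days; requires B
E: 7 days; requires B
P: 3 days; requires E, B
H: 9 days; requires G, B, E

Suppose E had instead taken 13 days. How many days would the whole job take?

As given, the longest chain is B→T = 3+18 = 21, so the finish is 21 days.
E is off the critical path — its longest chain is 19 days, giving 2 of slack.
New critical path: B→E→H = 3+13+9 = 25 ⇒ 25 days.

25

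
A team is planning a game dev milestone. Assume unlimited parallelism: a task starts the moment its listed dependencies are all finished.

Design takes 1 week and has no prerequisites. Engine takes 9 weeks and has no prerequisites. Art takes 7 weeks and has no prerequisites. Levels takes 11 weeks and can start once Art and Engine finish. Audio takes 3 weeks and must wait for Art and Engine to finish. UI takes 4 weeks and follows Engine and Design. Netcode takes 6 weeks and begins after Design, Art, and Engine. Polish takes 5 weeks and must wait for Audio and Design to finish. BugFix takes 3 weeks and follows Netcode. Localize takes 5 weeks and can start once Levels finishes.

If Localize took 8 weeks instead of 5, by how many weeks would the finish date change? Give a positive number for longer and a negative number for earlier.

Baseline: Engine→Levels→Localize = 9+11+5 = 25 → 25 weeks.
Localize is on the critical path; changing it to 8 makes that path 28 weeks.
That remains the longest chain; total 28 weeks.
Change in finish: 28 − 25 = +3 weeks.

3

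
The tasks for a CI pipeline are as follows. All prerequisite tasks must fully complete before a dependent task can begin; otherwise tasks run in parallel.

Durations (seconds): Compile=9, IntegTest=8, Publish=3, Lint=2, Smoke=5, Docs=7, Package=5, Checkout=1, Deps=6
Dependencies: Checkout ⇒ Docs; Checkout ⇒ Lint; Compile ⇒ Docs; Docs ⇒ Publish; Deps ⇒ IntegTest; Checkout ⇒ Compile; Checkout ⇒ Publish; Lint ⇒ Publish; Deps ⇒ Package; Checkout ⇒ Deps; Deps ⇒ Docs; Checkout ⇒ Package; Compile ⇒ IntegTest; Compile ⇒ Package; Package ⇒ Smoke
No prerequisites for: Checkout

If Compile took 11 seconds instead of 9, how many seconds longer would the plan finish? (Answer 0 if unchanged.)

2

Baseline: Checkout→Compile→Docs→Publish = 1+9+7+3 = 20 → 20 seconds.
Compile is on the critical path; changing it to 11 makes that path 22 seconds.
The critical path is still Checkout→Compile→Docs→Publish; finish is now 22 seconds.
Change in finish: 22 − 20 = +2 seconds.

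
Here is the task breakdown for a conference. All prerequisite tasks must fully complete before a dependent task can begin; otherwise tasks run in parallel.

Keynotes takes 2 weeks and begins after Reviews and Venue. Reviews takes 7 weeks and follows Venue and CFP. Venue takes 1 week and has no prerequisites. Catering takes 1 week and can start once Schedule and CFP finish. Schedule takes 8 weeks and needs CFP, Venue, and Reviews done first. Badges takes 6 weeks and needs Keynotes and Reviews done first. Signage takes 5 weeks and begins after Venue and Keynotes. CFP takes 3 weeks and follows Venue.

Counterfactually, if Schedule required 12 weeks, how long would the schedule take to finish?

24

Actual critical path: Venue→CFP→Reviews→Schedule→Catering = 1+3+7+8+1 = 20 ⇒ 20 weeks.
Schedule lies on that path, so at 12 weeks the path becomes 24 weeks.
No other chain overtakes it, so the finish is 24 weeks.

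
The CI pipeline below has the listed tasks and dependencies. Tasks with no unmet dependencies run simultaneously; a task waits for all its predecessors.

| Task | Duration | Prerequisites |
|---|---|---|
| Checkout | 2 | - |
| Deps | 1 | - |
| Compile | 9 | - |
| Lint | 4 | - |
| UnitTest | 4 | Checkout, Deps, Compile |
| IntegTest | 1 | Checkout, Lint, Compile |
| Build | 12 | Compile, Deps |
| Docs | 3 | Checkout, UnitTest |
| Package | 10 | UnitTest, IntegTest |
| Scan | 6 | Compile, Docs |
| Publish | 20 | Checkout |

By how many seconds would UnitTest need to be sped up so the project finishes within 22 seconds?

Current finish: 23 seconds; target: 22.
UnitTest is on every critical path, so each second cut from UnitTest cuts the finish by one (this holds down to a finish of 22).
Need 23 − 22 = 1 second off UnitTest → UnitTest becomes 3 seconds, finish becomes 22.

1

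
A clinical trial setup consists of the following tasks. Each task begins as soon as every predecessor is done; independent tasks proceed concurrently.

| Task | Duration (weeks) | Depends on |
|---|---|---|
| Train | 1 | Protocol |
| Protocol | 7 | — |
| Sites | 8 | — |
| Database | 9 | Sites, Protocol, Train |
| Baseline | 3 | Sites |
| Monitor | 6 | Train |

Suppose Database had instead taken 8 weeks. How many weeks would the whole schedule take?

16

Critical path before the change: Protocol→Train→Database = 7+1+9 = 17 giving 17 weeks.
Database is on the critical path; changing it to 8 makes that path 16 weeks.
The critical path is still Protocol→Train→Database; finish is now 16 weeks.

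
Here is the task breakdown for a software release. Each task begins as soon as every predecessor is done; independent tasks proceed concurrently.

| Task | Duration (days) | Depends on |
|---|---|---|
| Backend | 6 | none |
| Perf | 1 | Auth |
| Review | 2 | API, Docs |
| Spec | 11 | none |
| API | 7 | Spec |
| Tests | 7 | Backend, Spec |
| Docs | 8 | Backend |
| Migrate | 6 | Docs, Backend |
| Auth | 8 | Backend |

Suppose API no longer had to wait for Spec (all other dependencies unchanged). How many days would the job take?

20

Original critical path: Spec→API→Review = 11+7+2 = 20 ⇒ 20 days.
Without Spec→API, API's earliest start moves from 11 to 0.
After: Backend→Docs→Migrate = 6+8+6 = 20 → 20 days.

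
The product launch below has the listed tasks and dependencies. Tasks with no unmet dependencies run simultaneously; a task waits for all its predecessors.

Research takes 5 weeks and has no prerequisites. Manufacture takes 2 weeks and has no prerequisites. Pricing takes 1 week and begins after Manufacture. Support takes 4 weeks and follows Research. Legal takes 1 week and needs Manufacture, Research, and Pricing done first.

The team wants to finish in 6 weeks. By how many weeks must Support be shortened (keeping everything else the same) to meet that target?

3

Current finish: 9 weeks; target: 6.
Support is on every critical path, so each week cut from Support cuts the finish by one (this holds down to a finish of 6).
Need 9 − 6 = 3 weeks off Support → Support becomes 1 week, finish becomes 6.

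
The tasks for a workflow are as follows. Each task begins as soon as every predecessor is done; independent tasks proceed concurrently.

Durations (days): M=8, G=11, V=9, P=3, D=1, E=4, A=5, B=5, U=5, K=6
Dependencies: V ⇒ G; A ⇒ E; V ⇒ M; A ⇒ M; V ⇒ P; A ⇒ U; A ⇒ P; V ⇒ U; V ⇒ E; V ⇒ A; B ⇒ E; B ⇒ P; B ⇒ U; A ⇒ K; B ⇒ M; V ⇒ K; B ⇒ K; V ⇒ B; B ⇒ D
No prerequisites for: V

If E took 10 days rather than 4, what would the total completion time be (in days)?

24

Actual critical path: V→A→M = 9+5+8 = 22 ⇒ 22 days.
The longest path through E is only 18 days, so E has float 4.
Now V→A→E = 9+5+10 = 24 is longest, so the finish becomes 24 days.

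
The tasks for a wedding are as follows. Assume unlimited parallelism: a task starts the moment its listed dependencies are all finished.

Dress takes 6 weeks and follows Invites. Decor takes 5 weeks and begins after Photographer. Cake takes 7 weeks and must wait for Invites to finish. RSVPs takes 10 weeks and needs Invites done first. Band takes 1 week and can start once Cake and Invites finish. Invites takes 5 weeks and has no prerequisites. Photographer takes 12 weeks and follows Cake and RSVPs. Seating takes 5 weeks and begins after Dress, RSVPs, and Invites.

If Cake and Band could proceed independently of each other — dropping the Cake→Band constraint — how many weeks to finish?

With the dependency in place, Invites→RSVPs→Photographer→Decor = 5+10+12+5 = 32 sets the finish at 32 weeks.
Without Cake→Band, Band's earliest start moves from 12 to 5.
After: Invites→RSVPs→Photographer→Decor = 5+10+12+5 = 32 → 32 weeks.

32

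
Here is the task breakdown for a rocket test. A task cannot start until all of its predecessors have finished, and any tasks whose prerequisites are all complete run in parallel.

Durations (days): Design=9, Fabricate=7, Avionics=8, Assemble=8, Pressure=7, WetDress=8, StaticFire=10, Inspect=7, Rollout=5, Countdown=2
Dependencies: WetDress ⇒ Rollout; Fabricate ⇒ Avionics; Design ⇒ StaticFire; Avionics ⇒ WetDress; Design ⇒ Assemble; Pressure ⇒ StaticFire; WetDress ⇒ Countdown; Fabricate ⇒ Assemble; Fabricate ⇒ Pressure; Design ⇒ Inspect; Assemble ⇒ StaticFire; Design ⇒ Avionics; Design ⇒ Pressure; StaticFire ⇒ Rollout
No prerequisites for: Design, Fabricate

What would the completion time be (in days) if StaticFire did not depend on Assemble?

Before: longest chain Design→Assemble→StaticFire→Rollout = 9+8+10+5 = 32, finish 32.
Without Assemble→StaticFire, StaticFire's earliest start moves from 17 to 16.
The longest chain is now Design→Pressure→StaticFire→Rollout = 9+7+10+5 = 31, so the schedule takes 31 days.

31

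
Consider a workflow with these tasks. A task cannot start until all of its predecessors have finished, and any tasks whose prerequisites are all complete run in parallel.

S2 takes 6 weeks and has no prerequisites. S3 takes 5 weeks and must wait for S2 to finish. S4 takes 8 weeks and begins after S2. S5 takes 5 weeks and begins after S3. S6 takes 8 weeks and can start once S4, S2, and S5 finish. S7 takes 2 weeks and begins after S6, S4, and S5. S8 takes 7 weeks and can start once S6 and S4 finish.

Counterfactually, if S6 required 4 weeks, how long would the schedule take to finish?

As given, the longest chain is S2→S3→S5→S6→S8 = 6+5+5+8+7 = 31, so the finish is 31 weeks.
S6 lies on that path, so at 4 weeks the path becomes 27 weeks.
No other chain overtakes it, so the finish is 27 weeks.

27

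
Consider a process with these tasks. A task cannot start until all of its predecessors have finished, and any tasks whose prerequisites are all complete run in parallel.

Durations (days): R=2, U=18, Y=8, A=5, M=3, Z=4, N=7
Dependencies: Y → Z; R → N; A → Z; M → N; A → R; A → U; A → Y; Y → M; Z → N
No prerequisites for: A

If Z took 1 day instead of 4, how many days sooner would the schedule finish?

1

Critical path before the change: A→Y→Z→N = 5+8+4+7 = 24 giving 24 days.
Z is on the critical path; changing it to 1 makes that path 21 days.
New critical path: A→Y→M→N = 5+8+3+7 = 23 ⇒ 23 days.
Change in finish: 23 − 24 = -1 days.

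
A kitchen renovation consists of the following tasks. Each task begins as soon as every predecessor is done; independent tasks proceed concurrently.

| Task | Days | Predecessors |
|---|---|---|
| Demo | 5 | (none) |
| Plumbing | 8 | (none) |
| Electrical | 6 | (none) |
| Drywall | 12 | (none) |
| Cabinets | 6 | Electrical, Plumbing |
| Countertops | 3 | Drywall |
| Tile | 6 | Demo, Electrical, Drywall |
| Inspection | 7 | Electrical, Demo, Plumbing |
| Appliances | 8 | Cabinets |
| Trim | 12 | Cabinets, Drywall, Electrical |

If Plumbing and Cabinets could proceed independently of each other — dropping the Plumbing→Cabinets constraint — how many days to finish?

With the dependency in place, Plumbing→Cabinets→Trim = 8+6+12 = 26 sets the finish at 26 days.
Without Plumbing→Cabinets, Cabinets's earliest start moves from 8 to 6.
After: Electrical→Cabinets→Trim = 6+6+12 = 24 → 24 days.

24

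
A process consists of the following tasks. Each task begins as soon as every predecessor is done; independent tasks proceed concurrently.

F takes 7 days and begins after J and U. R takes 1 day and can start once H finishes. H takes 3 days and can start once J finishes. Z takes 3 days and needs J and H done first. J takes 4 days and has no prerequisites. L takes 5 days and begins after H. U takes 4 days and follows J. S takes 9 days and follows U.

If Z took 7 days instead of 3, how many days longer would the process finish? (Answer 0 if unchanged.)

0

The binding path is J→U→S = 4+4+9 = 17; finish at 17 days.
Z is off the critical path — its longest chain is 10 days, giving 7 of slack.
No other chain overtakes it, so the finish is 17 days.
Change in finish: 17 − 17 = +0 days.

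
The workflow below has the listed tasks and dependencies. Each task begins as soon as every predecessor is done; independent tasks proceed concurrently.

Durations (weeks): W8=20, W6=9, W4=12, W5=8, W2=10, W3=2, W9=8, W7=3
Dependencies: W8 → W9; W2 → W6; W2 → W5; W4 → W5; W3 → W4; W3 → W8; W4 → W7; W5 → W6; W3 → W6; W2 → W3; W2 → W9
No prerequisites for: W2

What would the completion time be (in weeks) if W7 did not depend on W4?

41

Original critical path: W2→W3→W4→W5→W6 = 10+2+12+8+9 = 41 ⇒ 41 weeks.
Without W4→W7, W7's earliest start moves from 24 to 0.
After: W2→W3→W4→W5→W6 = 10+2+12+8+9 = 41 → 41 weeks.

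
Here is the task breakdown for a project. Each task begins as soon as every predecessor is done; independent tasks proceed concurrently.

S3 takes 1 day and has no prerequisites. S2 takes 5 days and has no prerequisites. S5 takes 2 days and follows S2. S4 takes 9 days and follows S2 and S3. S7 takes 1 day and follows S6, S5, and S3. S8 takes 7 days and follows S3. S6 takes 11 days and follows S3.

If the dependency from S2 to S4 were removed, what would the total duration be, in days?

Original critical path: S2→S4 = 5+9 = 14 ⇒ 14 days.
Without S2→S4, S4's earliest start moves from 5 to 1.
The longest chain is now S3→S6→S7 = 1+11+1 = 13, so the project takes 13 days.

13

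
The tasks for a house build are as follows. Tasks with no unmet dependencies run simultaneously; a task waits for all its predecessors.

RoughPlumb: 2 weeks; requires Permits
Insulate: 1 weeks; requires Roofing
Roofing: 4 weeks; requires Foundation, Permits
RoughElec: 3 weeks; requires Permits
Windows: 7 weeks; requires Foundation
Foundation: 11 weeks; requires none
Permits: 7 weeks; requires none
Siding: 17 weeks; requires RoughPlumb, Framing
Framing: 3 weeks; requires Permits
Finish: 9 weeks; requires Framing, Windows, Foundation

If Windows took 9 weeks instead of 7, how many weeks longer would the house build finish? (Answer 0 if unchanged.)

The binding path is Foundation→Windows→Finish = 11+7+9 = 27; finish at 27 weeks.
Windows is on the critical path; changing it to 9 makes that path 29 weeks.
The critical path is still Foundation→Windows→Finish; finish is now 29 weeks.
Change in finish: 29 − 27 = +2 weeks.

2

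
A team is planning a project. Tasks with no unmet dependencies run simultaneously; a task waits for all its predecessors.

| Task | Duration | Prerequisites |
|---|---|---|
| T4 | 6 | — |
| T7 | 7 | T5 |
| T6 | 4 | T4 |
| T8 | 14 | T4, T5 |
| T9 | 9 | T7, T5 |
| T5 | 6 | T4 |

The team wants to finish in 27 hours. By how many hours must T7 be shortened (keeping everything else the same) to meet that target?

Current finish: 28 hours; target: 27.
T7 is on every critical path, so each hour cut from T7 cuts the finish by one (this holds down to a finish of 26).
Need 28 − 27 = 1 hour off T7 → T7 becomes 6 hours, finish becomes 27.

1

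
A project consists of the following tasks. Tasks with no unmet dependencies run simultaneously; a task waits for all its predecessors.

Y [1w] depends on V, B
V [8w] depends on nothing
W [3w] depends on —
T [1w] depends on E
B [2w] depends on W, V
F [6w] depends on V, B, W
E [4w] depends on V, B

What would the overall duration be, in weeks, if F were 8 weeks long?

Actual critical path: V→B→F = 8+2+6 = 16 ⇒ 16 weeks.
F lies on that path, so at 8 weeks the path becomes 18 weeks.
No other chain overtakes it, so the finish is 18 weeks.

18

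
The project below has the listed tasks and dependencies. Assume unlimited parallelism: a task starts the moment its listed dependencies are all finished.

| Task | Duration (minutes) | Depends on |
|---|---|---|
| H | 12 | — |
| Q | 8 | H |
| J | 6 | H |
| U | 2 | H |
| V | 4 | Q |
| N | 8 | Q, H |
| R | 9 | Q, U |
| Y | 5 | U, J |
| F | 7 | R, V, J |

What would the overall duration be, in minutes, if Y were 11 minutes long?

As given, the longest chain is H→Q→R→F = 12+8+9+7 = 36, so the finish is 36 minutes.
Y has 13 minutes of float (longest path through it is 23).
No other chain overtakes it, so the finish is 36 minutes.

36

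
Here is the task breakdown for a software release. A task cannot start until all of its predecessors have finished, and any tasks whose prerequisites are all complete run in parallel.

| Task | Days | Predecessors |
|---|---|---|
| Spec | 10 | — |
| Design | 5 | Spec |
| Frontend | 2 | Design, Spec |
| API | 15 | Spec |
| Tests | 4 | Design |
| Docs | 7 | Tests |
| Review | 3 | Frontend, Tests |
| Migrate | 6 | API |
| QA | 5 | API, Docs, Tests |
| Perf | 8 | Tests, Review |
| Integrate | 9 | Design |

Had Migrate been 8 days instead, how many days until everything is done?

Actual critical path: Spec→API→Migrate = 10+15+6 = 31 ⇒ 31 days.
Since Migrate is critical, the +2 change carries straight to that chain (now 33 days).
The critical path is still Spec→API→Migrate; finish is now 33 days.

33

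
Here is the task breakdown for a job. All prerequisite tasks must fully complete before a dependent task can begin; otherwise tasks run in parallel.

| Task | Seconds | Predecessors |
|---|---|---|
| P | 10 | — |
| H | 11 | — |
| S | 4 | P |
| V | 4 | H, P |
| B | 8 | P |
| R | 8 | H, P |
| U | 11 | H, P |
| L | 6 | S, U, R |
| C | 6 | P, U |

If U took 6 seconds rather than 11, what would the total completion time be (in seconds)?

25

Baseline: H→U→L = 11+11+6 = 28 → 28 seconds.
U is on the critical path; changing it to 6 makes that path 23 seconds.
Now H→R→L = 11+8+6 = 25 is longest, so the finish becomes 25 seconds.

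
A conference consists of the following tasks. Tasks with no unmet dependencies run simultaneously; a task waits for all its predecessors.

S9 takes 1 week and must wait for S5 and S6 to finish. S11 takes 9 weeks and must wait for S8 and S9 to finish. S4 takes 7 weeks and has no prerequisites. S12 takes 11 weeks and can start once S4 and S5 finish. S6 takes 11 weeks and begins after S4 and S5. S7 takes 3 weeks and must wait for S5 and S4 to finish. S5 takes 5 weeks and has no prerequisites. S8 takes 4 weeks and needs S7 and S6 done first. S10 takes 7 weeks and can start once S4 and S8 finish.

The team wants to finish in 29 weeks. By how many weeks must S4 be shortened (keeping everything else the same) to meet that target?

Current finish: 31 weeks; target: 29.
S4 is on every critical path, so each week cut from S4 cuts the finish by one (this holds down to a finish of 29).
Need 31 − 29 = 2 weeks off S4 → S4 becomes 5 weeks, finish becomes 29.

2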